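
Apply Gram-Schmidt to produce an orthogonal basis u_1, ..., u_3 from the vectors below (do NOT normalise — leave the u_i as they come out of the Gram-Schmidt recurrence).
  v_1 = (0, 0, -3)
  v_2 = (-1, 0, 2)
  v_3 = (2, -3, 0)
Orthogonal basis:
  u_1 = (0, 0, -3)
  u_2 = (-1, 0, 0)
  u_3 = (0, -3, 0)

Apply the Gram-Schmidt recurrence
  u_1 = v_1
  u_i = v_i − Σ_{j<i} ((v_i · u_j) / (u_j · u_j)) · u_j.

Step by step this gives:
  u_1 = (0, 0, -3)
  u_2 = (-1, 0, 0)
  u_3 = (0, -3, 0)

Orthogonality check:
  u_2 · u_1 = 0 (should be 0)
  u_3 · u_1 = 0 (should be 0)
  u_3 · u_2 = 0 (should be 0)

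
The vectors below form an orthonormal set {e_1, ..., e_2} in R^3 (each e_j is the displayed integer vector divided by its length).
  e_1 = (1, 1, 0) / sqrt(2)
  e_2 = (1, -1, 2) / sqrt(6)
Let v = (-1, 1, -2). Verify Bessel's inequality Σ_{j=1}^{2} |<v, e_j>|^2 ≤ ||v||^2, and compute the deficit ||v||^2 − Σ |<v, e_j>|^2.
Σ |<v, e_j>|^2 = 6; ||v||^2 = 6; deficit = 0

Write each e_j = u_j / sqrt(<u_j, u_j>) where u_j is the displayed integer vector. Then <v, e_j> = <v, u_j> / sqrt(<u_j, u_j>), so |<v, e_j>|^2 = <v, u_j>^2 / <u_j, u_j>.
Coefficients: <v, e_1> = 0/sqrt(2), <v, e_2> = -6/sqrt(6).
Square and sum: Σ |<v, e_j>|^2 = 6.
Compute ||v||^2 = v·v = 6.
Deficit = 6 − 6 = 0 ≥ 0, confirming Bessel's inequality. (The deficit equals ||v − Σ <v,e_j> e_j||^2, the squared distance from v to span{e_j}.)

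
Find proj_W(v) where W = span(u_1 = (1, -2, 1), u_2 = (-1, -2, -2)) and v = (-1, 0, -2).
proj_W(v) = (-65/53, -2/53, -98/53)

Set up U = [u_1 | ... | u_2] ∈ R^(3×2). The projector onto W = col(U) is P = U (U^T U)^(-1) U^T.
Compute U^T U =
  [6, 1]
  [1, 9],
and U^T v = (-3, 5).
Solve U^T U · c = U^T v for the coefficients: c = (-32/53, 33/53). The projection is proj_W(v) = U c.
Check: (v - proj_W(v)) · u_1 = 0  (should be 0).
Check: (v - proj_W(v)) · u_2 = 0  (should be 0).
Result: proj_W(v) = (-65/53, -2/53, -98/53).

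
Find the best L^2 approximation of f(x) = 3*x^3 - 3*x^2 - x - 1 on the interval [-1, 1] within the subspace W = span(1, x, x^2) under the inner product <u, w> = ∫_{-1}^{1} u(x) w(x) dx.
g(x) = -3*x^2 + 4*x/5 - 1

The best approximation g ∈ W is the orthogonal projection of f onto W. Writing g = a_0 + a_1 x + a_2 x^2, the coefficients solve the normal equations G · a = b where
  G_{ij} = <φ_i, φ_j> and b_i = <f, φ_i>, with φ_0 = 1, φ_1 = x, φ_2 = x^2.
G =
  [2, 0, 2/3]
  [0, 2/3, 0]
  [2/3, 0, 2/5],
b = (-4, 8/15, -28/15).
Solving gives a_0 = -1, a_1 = 4/5, a_2 = -3, so
  g(x) = -3*x^2 + 4*x/5 - 1.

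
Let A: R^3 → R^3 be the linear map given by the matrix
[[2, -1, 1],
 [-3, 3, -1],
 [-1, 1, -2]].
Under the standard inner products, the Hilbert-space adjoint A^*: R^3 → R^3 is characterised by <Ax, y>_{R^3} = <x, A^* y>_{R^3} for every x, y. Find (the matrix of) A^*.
A^* = A^T =
[[2, -3, -1],
 [-1, 3, 1],
 [1, -1, -2]]

For real matrices with standard dot products, the defining identity <Ax, y> = <x, A^* y> gives (Ax)^T y = x^T (A^*) y, i.e. x^T A^T y = x^T (A^*) y. Since this holds for all x, y, we must have A^* = A^T. Therefore
A^* =
[[2, -3, -1],
 [-1, 3, 1],
 [1, -1, -2]].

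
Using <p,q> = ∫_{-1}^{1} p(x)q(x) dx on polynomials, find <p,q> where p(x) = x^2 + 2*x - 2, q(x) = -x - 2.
<p,q> = 16/3

Expand the product: p(x)·q(x) = -x^3 - 4*x^2 - 2*x + 4.
∫_{-1}^{1} of each monomial x^k gives [2/(k+1) if k even, 0 if k odd]. Integrating term-by-term (or equivalently evaluating the antiderivative F(x) = -x^4/4 - 4*x^3/3 - x^2 + 4*x at the endpoints):
  F(1) − F(−1) = 17/12 − (-47/12) = 16/3.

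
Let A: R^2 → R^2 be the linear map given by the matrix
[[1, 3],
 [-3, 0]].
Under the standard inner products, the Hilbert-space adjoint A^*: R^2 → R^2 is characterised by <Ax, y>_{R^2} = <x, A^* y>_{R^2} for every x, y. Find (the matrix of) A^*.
A^* = A^T =
[[1, -3],
 [3, 0]]

For real matrices with standard dot products, the defining identity <Ax, y> = <x, A^* y> gives (Ax)^T y = x^T (A^*) y, i.e. x^T A^T y = x^T (A^*) y. Since this holds for all x, y, we must have A^* = A^T. Therefore
A^* =
[[1, -3],
 [3, 0]].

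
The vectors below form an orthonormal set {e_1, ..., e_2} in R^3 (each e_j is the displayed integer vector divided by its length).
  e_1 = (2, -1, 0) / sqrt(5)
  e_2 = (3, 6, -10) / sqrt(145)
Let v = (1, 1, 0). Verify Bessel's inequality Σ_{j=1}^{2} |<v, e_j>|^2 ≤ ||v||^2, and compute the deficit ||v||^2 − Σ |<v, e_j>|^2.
Σ |<v, e_j>|^2 = 22/29; ||v||^2 = 2; deficit = 36/29

Write each e_j = u_j / sqrt(<u_j, u_j>) where u_j is the displayed integer vector. Then <v, e_j> = <v, u_j> / sqrt(<u_j, u_j>), so |<v, e_j>|^2 = <v, u_j>^2 / <u_j, u_j>.
Coefficients: <v, e_1> = 1/sqrt(5), <v, e_2> = 9/sqrt(145).
Square and sum: Σ |<v, e_j>|^2 = 22/29.
Compute ||v||^2 = v·v = 2.
Deficit = 2 − 22/29 = 36/29 ≥ 0, confirming Bessel's inequality. (The deficit equals ||v − Σ <v,e_j> e_j||^2, the squared distance from v to span{e_j}.)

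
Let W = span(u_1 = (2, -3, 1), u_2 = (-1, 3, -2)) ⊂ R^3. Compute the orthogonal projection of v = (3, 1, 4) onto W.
proj_W(v) = (1/3, -5/3, 4/3)

Set up U = [u_1 | ... | u_2] ∈ R^(3×2). The projector onto W = col(U) is P = U (U^T U)^(-1) U^T.
Compute U^T U =
  [14, -13]
  [-13, 14],
and U^T v = (7, -8).
Solve U^T U · c = U^T v for the coefficients: c = (-2/9, -7/9). The projection is proj_W(v) = U c.
Check: (v - proj_W(v)) · u_1 = 0  (should be 0).
Check: (v - proj_W(v)) · u_2 = 0  (should be 0).
Result: proj_W(v) = (1/3, -5/3, 4/3).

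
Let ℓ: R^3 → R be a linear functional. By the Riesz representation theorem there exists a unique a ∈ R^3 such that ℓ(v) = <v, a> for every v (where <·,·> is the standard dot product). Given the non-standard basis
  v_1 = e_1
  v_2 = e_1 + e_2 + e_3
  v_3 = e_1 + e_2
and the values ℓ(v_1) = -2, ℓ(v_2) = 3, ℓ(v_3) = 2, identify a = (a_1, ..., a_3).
a = (-2, 4, 1)

Write a = (a_1, ..., a_3) in the standard basis. For each basis vector v_i, ℓ(v_i) = <v_i, a> is a linear equation in the a_j's. Collect the n equations into a matrix system V a = ℓ, where row i of V is v_i (expressed in the standard basis). Since V is invertible (lower-triangular with 1s on the diagonal, up to permutation), solve by back-substitution:
  V =
[[1, 0, 0],
 [1, 1, 1],
 [1, 1, 0]]
  V a = (-2, 3, 2)
Solving gives a = (-2, 4, 1).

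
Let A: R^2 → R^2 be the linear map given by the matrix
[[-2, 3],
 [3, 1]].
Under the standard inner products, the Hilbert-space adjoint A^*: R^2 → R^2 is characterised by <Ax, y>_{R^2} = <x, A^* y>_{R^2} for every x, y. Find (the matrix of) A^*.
A^* = A^T =
[[-2, 3],
 [3, 1]]

For real matrices with standard dot products, the defining identity <Ax, y> = <x, A^* y> gives (Ax)^T y = x^T (A^*) y, i.e. x^T A^T y = x^T (A^*) y. Since this holds for all x, y, we must have A^* = A^T. Therefore
A^* =
[[-2, 3],
 [3, 1]].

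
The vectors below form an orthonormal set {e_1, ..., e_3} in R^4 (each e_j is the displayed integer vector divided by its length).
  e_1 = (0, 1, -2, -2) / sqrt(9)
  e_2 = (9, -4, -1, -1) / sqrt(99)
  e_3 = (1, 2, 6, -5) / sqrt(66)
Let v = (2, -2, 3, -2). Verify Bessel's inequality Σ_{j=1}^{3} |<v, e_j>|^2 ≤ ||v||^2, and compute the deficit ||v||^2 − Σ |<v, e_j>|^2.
Σ |<v, e_j>|^2 = 55/3; ||v||^2 = 21; deficit = 8/3

Write each e_j = u_j / sqrt(<u_j, u_j>) where u_j is the displayed integer vector. Then <v, e_j> = <v, u_j> / sqrt(<u_j, u_j>), so |<v, e_j>|^2 = <v, u_j>^2 / <u_j, u_j>.
Coefficients: <v, e_1> = -4/sqrt(9), <v, e_2> = 25/sqrt(99), <v, e_3> = 26/sqrt(66).
Square and sum: Σ |<v, e_j>|^2 = 55/3.
Compute ||v||^2 = v·v = 21.
Deficit = 21 − 55/3 = 8/3 ≥ 0, confirming Bessel's inequality. (The deficit equals ||v − Σ <v,e_j> e_j||^2, the squared distance from v to span{e_j}.)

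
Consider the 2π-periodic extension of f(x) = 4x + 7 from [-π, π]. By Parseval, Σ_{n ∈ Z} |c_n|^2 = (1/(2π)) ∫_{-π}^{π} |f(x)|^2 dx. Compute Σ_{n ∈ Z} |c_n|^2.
Σ |c_n|^2 = 16π^2/3 + 49

Expand and integrate term by term over [-π, π]:
  ∫ (4x)^2 dx = 16·(2π^3/3); ∫ 2·4·(7)·x dx = 0 (odd integrand); ∫ 7^2 dx = 49·2π.
So (1/(2π)) ∫_{-π}^{π} (4x + 7)^2 dx = 16π^2/3 + 49 = 16π^2/3 + 49.
Parseval ⇒ Σ |c_n|^2 = 16π^2/3 + 49.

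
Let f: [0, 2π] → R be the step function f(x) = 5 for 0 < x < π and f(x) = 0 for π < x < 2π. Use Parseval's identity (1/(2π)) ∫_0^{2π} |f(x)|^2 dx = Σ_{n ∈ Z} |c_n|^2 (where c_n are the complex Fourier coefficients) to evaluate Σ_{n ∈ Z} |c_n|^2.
Σ |c_n|^2 = 25/2

Parseval equates the L^2 energy of f (normalised by 1/(2π)) with the ℓ^2 sum of its Fourier coefficients: (1/(2π)) ∫_0^{2π} |f|^2 = Σ |c_n|^2.
Compute the left side: (1/(2π)) [∫_0^π 5^2 dx + ∫_π^{2π} 0^2 dx] = (1/(2π)) · (25π + 0π) = (25 + 0)/2 = 25/2.
So Σ_{n ∈ Z} |c_n|^2 = 25/2.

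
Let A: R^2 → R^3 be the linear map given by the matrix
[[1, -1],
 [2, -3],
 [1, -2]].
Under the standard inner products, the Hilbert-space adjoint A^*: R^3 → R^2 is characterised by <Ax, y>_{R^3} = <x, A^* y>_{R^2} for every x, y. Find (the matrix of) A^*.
A^* = A^T =
[[1, 2, 1],
 [-1, -3, -2]]

For real matrices with standard dot products, the defining identity <Ax, y> = <x, A^* y> gives (Ax)^T y = x^T (A^*) y, i.e. x^T A^T y = x^T (A^*) y. Since this holds for all x, y, we must have A^* = A^T. Therefore
A^* =
[[1, 2, 1],
 [-1, -3, -2]].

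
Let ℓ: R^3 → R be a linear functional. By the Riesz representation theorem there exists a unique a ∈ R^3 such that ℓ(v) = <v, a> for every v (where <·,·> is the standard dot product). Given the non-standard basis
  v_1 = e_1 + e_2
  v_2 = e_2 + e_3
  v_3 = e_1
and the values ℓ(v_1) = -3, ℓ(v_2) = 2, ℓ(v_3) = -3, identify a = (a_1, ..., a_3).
a = (-3, 0, 2)

Write a = (a_1, ..., a_3) in the standard basis. For each basis vector v_i, ℓ(v_i) = <v_i, a> is a linear equation in the a_j's. Collect the n equations into a matrix system V a = ℓ, where row i of V is v_i (expressed in the standard basis). Since V is invertible (lower-triangular with 1s on the diagonal, up to permutation), solve by back-substitution:
  V =
[[1, 1, 0],
 [0, 1, 1],
 [1, 0, 0]]
  V a = (-3, 2, -3)
Solving gives a = (-3, 0, 2).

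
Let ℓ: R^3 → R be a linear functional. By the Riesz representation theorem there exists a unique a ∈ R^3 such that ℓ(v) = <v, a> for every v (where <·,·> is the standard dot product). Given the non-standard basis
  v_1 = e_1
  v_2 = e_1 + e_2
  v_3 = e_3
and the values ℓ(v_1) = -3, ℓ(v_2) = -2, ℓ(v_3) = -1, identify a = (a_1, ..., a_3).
a = (-3, 1, -1)

Write a = (a_1, ..., a_3) in the standard basis. For each basis vector v_i, ℓ(v_i) = <v_i, a> is a linear equation in the a_j's. Collect the n equations into a matrix system V a = ℓ, where row i of V is v_i (expressed in the standard basis). Since V is invertible (lower-triangular with 1s on the diagonal, up to permutation), solve by back-substitution:
  V =
[[1, 0, 0],
 [1, 1, 0],
 [0, 0, 1]]
  V a = (-3, -2, -1)
Solving gives a = (-3, 1, -1).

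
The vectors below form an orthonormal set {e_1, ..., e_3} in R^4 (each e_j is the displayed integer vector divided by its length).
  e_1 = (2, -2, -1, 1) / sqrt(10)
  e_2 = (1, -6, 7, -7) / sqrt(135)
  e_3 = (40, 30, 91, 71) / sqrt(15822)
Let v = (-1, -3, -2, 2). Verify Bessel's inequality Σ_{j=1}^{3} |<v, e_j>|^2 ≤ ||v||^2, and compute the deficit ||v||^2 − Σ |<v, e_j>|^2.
Σ |<v, e_j>|^2 = 2673/293; ||v||^2 = 18; deficit = 2601/293

Write each e_j = u_j / sqrt(<u_j, u_j>) where u_j is the displayed integer vector. Then <v, e_j> = <v, u_j> / sqrt(<u_j, u_j>), so |<v, e_j>|^2 = <v, u_j>^2 / <u_j, u_j>.
Coefficients: <v, e_1> = 8/sqrt(10), <v, e_2> = -11/sqrt(135), <v, e_3> = -170/sqrt(15822).
Square and sum: Σ |<v, e_j>|^2 = 2673/293.
Compute ||v||^2 = v·v = 18.
Deficit = 18 − 2673/293 = 2601/293 ≥ 0, confirming Bessel's inequality. (The deficit equals ||v − Σ <v,e_j> e_j||^2, the squared distance from v to span{e_j}.)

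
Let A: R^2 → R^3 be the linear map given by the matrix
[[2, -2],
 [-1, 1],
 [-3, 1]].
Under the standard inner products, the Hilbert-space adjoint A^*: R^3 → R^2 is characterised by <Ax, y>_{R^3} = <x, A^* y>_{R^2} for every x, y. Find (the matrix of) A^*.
A^* = A^T =
[[2, -1, -3],
 [-2, 1, 1]]

For real matrices with standard dot products, the defining identity <Ax, y> = <x, A^* y> gives (Ax)^T y = x^T (A^*) y, i.e. x^T A^T y = x^T (A^*) y. Since this holds for all x, y, we must have A^* = A^T. Therefore
A^* =
[[2, -1, -3],
 [-2, 1, 1]].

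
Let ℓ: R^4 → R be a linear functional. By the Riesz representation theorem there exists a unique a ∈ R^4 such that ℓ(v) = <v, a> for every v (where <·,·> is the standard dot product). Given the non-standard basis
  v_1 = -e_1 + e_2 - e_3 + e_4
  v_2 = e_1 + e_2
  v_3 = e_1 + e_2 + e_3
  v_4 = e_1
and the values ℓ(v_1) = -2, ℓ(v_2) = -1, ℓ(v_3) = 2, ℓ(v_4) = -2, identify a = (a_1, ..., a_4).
a = (-2, 1, 3, -2)

Write a = (a_1, ..., a_4) in the standard basis. For each basis vector v_i, ℓ(v_i) = <v_i, a> is a linear equation in the a_j's. Collect the n equations into a matrix system V a = ℓ, where row i of V is v_i (expressed in the standard basis). Since V is invertible (lower-triangular with 1s on the diagonal, up to permutation), solve by back-substitution:
  V =
[[-1, 1, -1, 1],
 [1, 1, 0, 0],
 [1, 1, 1, 0],
 [1, 0, 0, 0]]
  V a = (-2, -1, 2, -2)
Solving gives a = (-2, 1, 3, -2).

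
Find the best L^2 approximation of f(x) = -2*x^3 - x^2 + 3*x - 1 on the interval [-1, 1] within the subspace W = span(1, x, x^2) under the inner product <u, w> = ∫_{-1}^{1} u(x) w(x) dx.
g(x) = -x^2 + 9*x/5 - 1

The best approximation g ∈ W is the orthogonal projection of f onto W. Writing g = a_0 + a_1 x + a_2 x^2, the coefficients solve the normal equations G · a = b where
  G_{ij} = <φ_i, φ_j> and b_i = <f, φ_i>, with φ_0 = 1, φ_1 = x, φ_2 = x^2.
G =
  [2, 0, 2/3]
  [0, 2/3, 0]
  [2/3, 0, 2/5],
b = (-8/3, 6/5, -16/15).
Solving gives a_0 = -1, a_1 = 9/5, a_2 = -1, so
  g(x) = -x^2 + 9*x/5 - 1.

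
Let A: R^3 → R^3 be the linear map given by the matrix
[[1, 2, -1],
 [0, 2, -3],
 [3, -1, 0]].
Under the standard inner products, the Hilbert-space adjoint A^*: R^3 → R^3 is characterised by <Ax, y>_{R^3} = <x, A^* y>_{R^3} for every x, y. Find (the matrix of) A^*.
A^* = A^T =
[[1, 0, 3],
 [2, 2, -1],
 [-1, -3, 0]]

For real matrices with standard dot products, the defining identity <Ax, y> = <x, A^* y> gives (Ax)^T y = x^T (A^*) y, i.e. x^T A^T y = x^T (A^*) y. Since this holds for all x, y, we must have A^* = A^T. Therefore
A^* =
[[1, 0, 3],
 [2, 2, -1],
 [-1, -3, 0]].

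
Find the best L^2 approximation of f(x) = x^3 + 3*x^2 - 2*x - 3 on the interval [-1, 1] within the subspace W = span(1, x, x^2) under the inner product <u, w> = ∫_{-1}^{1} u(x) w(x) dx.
g(x) = 3*x^2 - 7*x/5 - 3

The best approximation g ∈ W is the orthogonal projection of f onto W. Writing g = a_0 + a_1 x + a_2 x^2, the coefficients solve the normal equations G · a = b where
  G_{ij} = <φ_i, φ_j> and b_i = <f, φ_i>, with φ_0 = 1, φ_1 = x, φ_2 = x^2.
G =
  [2, 0, 2/3]
  [0, 2/3, 0]
  [2/3, 0, 2/5],
b = (-4, -14/15, -4/5).
Solving gives a_0 = -3, a_1 = -7/5, a_2 = 3, so
  g(x) = 3*x^2 - 7*x/5 - 3.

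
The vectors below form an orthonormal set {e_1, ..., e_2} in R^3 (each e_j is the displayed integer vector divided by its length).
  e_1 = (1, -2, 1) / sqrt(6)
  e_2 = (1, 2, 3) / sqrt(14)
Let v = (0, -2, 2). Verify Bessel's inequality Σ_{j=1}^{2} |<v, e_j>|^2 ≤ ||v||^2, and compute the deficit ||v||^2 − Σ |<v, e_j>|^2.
Σ |<v, e_j>|^2 = 44/7; ||v||^2 = 8; deficit = 12/7

Write each e_j = u_j / sqrt(<u_j, u_j>) where u_j is the displayed integer vector. Then <v, e_j> = <v, u_j> / sqrt(<u_j, u_j>), so |<v, e_j>|^2 = <v, u_j>^2 / <u_j, u_j>.
Coefficients: <v, e_1> = 6/sqrt(6), <v, e_2> = 2/sqrt(14).
Square and sum: Σ |<v, e_j>|^2 = 44/7.
Compute ||v||^2 = v·v = 8.
Deficit = 8 − 44/7 = 12/7 ≥ 0, confirming Bessel's inequality. (The deficit equals ||v − Σ <v,e_j> e_j||^2, the squared distance from v to span{e_j}.)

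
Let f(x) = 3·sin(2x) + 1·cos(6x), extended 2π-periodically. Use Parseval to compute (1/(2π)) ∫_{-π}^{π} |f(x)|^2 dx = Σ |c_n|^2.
Σ |c_n|^2 = 5

Expand |f|^2 and use orthogonality of {sin(nx), cos(mx)} on [-π, π]:
  ∫_{-π}^{π} sin(nx)^2 dx = π, ∫ cos(mx)^2 dx = π, and cross terms integrate to 0.
So ∫_{-π}^{π} f(x)^2 dx = 3^2 · π + 1^2 · π = (9 + 1)π.
Divide by 2π: (9 + 1)/2 = 5.
By Parseval, this equals Σ |c_n|^2.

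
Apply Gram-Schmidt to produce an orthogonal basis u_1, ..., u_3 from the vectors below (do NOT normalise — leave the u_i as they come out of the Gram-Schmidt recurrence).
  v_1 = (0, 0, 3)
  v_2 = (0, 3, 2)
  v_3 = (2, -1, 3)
Orthogonal basis:
  u_1 = (0, 0, 3)
  u_2 = (0, 3, 0)
  u_3 = (2, 0, 0)

Apply the Gram-Schmidt recurrence
  u_1 = v_1
  u_i = v_i − Σ_{j<i} ((v_i · u_j) / (u_j · u_j)) · u_j.

Step by step this gives:
  u_1 = (0, 0, 3)
  u_2 = (0, 3, 0)
  u_3 = (2, 0, 0)

Orthogonality check:
  u_2 · u_1 = 0 (should be 0)
  u_3 · u_1 = 0 (should be 0)
  u_3 · u_2 = 0 (should be 0)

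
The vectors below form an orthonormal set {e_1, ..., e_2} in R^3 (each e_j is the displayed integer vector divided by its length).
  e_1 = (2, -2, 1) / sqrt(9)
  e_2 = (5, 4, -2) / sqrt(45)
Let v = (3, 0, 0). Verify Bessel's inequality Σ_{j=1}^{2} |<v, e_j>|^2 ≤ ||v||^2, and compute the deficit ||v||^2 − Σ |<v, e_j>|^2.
Σ |<v, e_j>|^2 = 9; ||v||^2 = 9; deficit = 0

Write each e_j = u_j / sqrt(<u_j, u_j>) where u_j is the displayed integer vector. Then <v, e_j> = <v, u_j> / sqrt(<u_j, u_j>), so |<v, e_j>|^2 = <v, u_j>^2 / <u_j, u_j>.
Coefficients: <v, e_1> = 6/sqrt(9), <v, e_2> = 15/sqrt(45).
Square and sum: Σ |<v, e_j>|^2 = 9.
Compute ||v||^2 = v·v = 9.
Deficit = 9 − 9 = 0 ≥ 0, confirming Bessel's inequality. (The deficit equals ||v − Σ <v,e_j> e_j||^2, the squared distance from v to span{e_j}.)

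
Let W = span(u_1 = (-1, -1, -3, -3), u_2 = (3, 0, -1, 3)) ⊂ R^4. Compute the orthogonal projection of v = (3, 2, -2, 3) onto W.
proj_W(v) = (956/299, -28/299, -412/299, 900/299)

Set up U = [u_1 | ... | u_2] ∈ R^(4×2). The projector onto W = col(U) is P = U (U^T U)^(-1) U^T.
Compute U^T U =
  [20, -9]
  [-9, 19],
and U^T v = (-8, 20).
Solve U^T U · c = U^T v for the coefficients: c = (28/299, 328/299). The projection is proj_W(v) = U c.
Check: (v - proj_W(v)) · u_1 = 0  (should be 0).
Check: (v - proj_W(v)) · u_2 = 0  (should be 0).
Result: proj_W(v) = (956/299, -28/299, -412/299, 900/299).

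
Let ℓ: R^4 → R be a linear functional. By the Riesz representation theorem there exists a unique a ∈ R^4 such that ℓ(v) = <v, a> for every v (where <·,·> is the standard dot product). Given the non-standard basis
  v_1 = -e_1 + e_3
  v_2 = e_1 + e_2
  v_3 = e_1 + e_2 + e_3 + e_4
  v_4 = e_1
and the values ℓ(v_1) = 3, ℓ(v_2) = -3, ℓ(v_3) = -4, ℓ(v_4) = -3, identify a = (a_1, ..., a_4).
a = (-3, 0, 0, -1)

Write a = (a_1, ..., a_4) in the standard basis. For each basis vector v_i, ℓ(v_i) = <v_i, a> is a linear equation in the a_j's. Collect the n equations into a matrix system V a = ℓ, where row i of V is v_i (expressed in the standard basis). Since V is invertible (lower-triangular with 1s on the diagonal, up to permutation), solve by back-substitution:
  V =
[[-1, 0, 1, 0],
 [1, 1, 0, 0],
 [1, 1, 1, 1],
 [1, 0, 0, 0]]
  V a = (3, -3, -4, -3)
Solving gives a = (-3, 0, 0, -1).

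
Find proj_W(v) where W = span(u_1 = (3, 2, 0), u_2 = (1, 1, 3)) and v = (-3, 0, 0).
proj_W(v) = (-123/59, -81/59, 9/59)

Set up U = [u_1 | ... | u_2] ∈ R^(3×2). The projector onto W = col(U) is P = U (U^T U)^(-1) U^T.
Compute U^T U =
  [13, 5]
  [5, 11],
and U^T v = (-9, -3).
Solve U^T U · c = U^T v for the coefficients: c = (-42/59, 3/59). The projection is proj_W(v) = U c.
Check: (v - proj_W(v)) · u_1 = 0  (should be 0).
Check: (v - proj_W(v)) · u_2 = 0  (should be 0).
Result: proj_W(v) = (-123/59, -81/59, 9/59).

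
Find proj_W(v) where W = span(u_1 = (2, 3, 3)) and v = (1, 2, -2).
proj_W(v) = (2/11, 3/11, 3/11)

Set up U = [u_1 | ... | u_1] ∈ R^(3×1). The projector onto W = col(U) is P = U (U^T U)^(-1) U^T.
Compute U^T U =
  [22],
and U^T v = (2).
Solve U^T U · c = U^T v for the coefficients: c = (1/11). The projection is proj_W(v) = U c.
Check: (v - proj_W(v)) · u_1 = 0  (should be 0).
Result: proj_W(v) = (2/11, 3/11, 3/11).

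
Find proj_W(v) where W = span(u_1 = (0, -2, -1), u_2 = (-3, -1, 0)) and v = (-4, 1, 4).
proj_W(v) = (-201/46, 97/46, 41/23)

Set up U = [u_1 | ... | u_2] ∈ R^(3×2). The projector onto W = col(U) is P = U (U^T U)^(-1) U^T.
Compute U^T U =
  [5, 2]
  [2, 10],
and U^T v = (-6, 11).
Solve U^T U · c = U^T v for the coefficients: c = (-41/23, 67/46). The projection is proj_W(v) = U c.
Check: (v - proj_W(v)) · u_1 = 0  (should be 0).
Check: (v - proj_W(v)) · u_2 = 0  (should be 0).
Result: proj_W(v) = (-201/46, 97/46, 41/23).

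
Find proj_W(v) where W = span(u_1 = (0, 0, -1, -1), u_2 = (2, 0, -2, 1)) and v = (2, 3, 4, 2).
proj_W(v) = (4/17, 0, 48/17, 54/17)

Set up U = [u_1 | ... | u_2] ∈ R^(4×2). The projector onto W = col(U) is P = U (U^T U)^(-1) U^T.
Compute U^T U =
  [2, 1]
  [1, 9],
and U^T v = (-6, -2).
Solve U^T U · c = U^T v for the coefficients: c = (-52/17, 2/17). The projection is proj_W(v) = U c.
Check: (v - proj_W(v)) · u_1 = 0  (should be 0).
Check: (v - proj_W(v)) · u_2 = 0  (should be 0).
Result: proj_W(v) = (4/17, 0, 48/17, 54/17).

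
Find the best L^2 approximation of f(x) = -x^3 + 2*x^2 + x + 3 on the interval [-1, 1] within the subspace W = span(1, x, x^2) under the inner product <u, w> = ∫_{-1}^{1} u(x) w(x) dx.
g(x) = 2*x^2 + 2*x/5 + 3

The best approximation g ∈ W is the orthogonal projection of f onto W. Writing g = a_0 + a_1 x + a_2 x^2, the coefficients solve the normal equations G · a = b where
  G_{ij} = <φ_i, φ_j> and b_i = <f, φ_i>, with φ_0 = 1, φ_1 = x, φ_2 = x^2.
G =
  [2, 0, 2/3]
  [0, 2/3, 0]
  [2/3, 0, 2/5],
b = (22/3, 4/15, 14/5).
Solving gives a_0 = 3, a_1 = 2/5, a_2 = 2, so
  g(x) = 2*x^2 + 2*x/5 + 3.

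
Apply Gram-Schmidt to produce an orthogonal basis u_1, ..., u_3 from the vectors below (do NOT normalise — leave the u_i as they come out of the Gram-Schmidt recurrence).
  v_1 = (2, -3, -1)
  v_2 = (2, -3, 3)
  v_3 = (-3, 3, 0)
Orthogonal basis:
  u_1 = (2, -3, -1)
  u_2 = (4/7, -6/7, 26/7)
  u_3 = (-9/13, -6/13, 0)

Apply the Gram-Schmidt recurrence
  u_1 = v_1
  u_i = v_i − Σ_{j<i} ((v_i · u_j) / (u_j · u_j)) · u_j.

Step by step this gives:
  u_1 = (2, -3, -1)
  u_2 = (4/7, -6/7, 26/7)
  u_3 = (-9/13, -6/13, 0)

Orthogonality check:
  u_2 · u_1 = 0 (should be 0)
  u_3 · u_1 = 0 (should be 0)
  u_3 · u_2 = 0 (should be 0)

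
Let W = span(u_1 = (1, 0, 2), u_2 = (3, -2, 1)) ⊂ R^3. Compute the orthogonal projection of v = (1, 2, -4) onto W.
proj_W(v) = (-43/45, -4/9, -136/45)

Set up U = [u_1 | ... | u_2] ∈ R^(3×2). The projector onto W = col(U) is P = U (U^T U)^(-1) U^T.
Compute U^T U =
  [5, 5]
  [5, 14],
and U^T v = (-7, -5).
Solve U^T U · c = U^T v for the coefficients: c = (-73/45, 2/9). The projection is proj_W(v) = U c.
Check: (v - proj_W(v)) · u_1 = 0  (should be 0).
Check: (v - proj_W(v)) · u_2 = 0  (should be 0).
Result: proj_W(v) = (-43/45, -4/9, -136/45).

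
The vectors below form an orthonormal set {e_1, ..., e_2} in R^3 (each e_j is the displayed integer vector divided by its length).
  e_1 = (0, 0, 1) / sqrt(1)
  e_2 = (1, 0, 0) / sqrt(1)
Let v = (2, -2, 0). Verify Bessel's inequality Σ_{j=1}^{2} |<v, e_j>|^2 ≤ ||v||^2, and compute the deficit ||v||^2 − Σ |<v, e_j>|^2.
Σ |<v, e_j>|^2 = 4; ||v||^2 = 8; deficit = 4

Write each e_j = u_j / sqrt(<u_j, u_j>) where u_j is the displayed integer vector. Then <v, e_j> = <v, u_j> / sqrt(<u_j, u_j>), so |<v, e_j>|^2 = <v, u_j>^2 / <u_j, u_j>.
Coefficients: <v, e_1> = 0/sqrt(1), <v, e_2> = 2/sqrt(1).
Square and sum: Σ |<v, e_j>|^2 = 4.
Compute ||v||^2 = v·v = 8.
Deficit = 8 − 4 = 4 ≥ 0, confirming Bessel's inequality. (The deficit equals ||v − Σ <v,e_j> e_j||^2, the squared distance from v to span{e_j}.)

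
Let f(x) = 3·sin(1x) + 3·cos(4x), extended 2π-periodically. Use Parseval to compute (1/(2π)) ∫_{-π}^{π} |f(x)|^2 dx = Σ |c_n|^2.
Σ |c_n|^2 = 9

Expand |f|^2 and use orthogonality of {sin(nx), cos(mx)} on [-π, π]:
  ∫_{-π}^{π} sin(nx)^2 dx = π, ∫ cos(mx)^2 dx = π, and cross terms integrate to 0.
So ∫_{-π}^{π} f(x)^2 dx = 3^2 · π + 3^2 · π = (9 + 9)π.
Divide by 2π: (9 + 9)/2 = 9.
By Parseval, this equals Σ |c_n|^2.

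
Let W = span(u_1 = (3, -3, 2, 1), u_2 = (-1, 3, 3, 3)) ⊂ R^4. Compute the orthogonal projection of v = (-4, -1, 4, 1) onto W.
proj_W(v) = (-224/635, 192/127, 240/127, 1152/635)

Set up U = [u_1 | ... | u_2] ∈ R^(4×2). The projector onto W = col(U) is P = U (U^T U)^(-1) U^T.
Compute U^T U =
  [23, -3]
  [-3, 28],
and U^T v = (0, 16).
Solve U^T U · c = U^T v for the coefficients: c = (48/635, 368/635). The projection is proj_W(v) = U c.
Check: (v - proj_W(v)) · u_1 = 0  (should be 0).
Check: (v - proj_W(v)) · u_2 = 0  (should be 0).
Result: proj_W(v) = (-224/635, 192/127, 240/127, 1152/635).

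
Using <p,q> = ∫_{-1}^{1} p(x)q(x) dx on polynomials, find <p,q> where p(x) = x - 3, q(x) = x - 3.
<p,q> = 56/3

Expand the product: p(x)·q(x) = x^2 - 6*x + 9.
∫_{-1}^{1} of each monomial x^k gives [2/(k+1) if k even, 0 if k odd]. Integrating term-by-term (or equivalently evaluating the antiderivative F(x) = x^3/3 - 3*x^2 + 9*x at the endpoints):
  F(1) − F(−1) = 19/3 − (-37/3) = 56/3.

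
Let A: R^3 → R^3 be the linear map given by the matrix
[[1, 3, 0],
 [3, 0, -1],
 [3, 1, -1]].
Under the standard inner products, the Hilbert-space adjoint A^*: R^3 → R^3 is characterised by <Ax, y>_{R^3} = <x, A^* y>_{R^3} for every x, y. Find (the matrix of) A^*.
A^* = A^T =
[[1, 3, 3],
 [3, 0, 1],
 [0, -1, -1]]

For real matrices with standard dot products, the defining identity <Ax, y> = <x, A^* y> gives (Ax)^T y = x^T (A^*) y, i.e. x^T A^T y = x^T (A^*) y. Since this holds for all x, y, we must have A^* = A^T. Therefore
A^* =
[[1, 3, 3],
 [3, 0, 1],
 [0, -1, -1]].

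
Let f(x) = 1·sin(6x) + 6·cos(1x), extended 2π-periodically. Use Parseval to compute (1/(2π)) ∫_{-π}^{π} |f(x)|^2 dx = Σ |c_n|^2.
Σ |c_n|^2 = 37/2

Expand |f|^2 and use orthogonality of {sin(nx), cos(mx)} on [-π, π]:
  ∫_{-π}^{π} sin(nx)^2 dx = π, ∫ cos(mx)^2 dx = π, and cross terms integrate to 0.
So ∫_{-π}^{π} f(x)^2 dx = 1^2 · π + 6^2 · π = (1 + 36)π.
Divide by 2π: (1 + 36)/2 = 37/2.
By Parseval, this equals Σ |c_n|^2.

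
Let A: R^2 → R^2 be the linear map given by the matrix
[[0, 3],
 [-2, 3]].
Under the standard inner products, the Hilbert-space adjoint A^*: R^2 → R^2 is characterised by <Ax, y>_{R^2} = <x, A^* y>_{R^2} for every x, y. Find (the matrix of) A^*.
A^* = A^T =
[[0, -2],
 [3, 3]]

For real matrices with standard dot products, the defining identity <Ax, y> = <x, A^* y> gives (Ax)^T y = x^T (A^*) y, i.e. x^T A^T y = x^T (A^*) y. Since this holds for all x, y, we must have A^* = A^T. Therefore
A^* =
[[0, -2],
 [3, 3]].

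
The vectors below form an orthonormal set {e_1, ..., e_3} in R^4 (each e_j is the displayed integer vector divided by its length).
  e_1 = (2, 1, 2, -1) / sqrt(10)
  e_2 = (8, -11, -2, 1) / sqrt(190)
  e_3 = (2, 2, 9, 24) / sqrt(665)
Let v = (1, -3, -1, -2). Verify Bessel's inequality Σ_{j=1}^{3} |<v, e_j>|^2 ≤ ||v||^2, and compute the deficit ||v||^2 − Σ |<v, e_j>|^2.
Σ |<v, e_j>|^2 = 509/35; ||v||^2 = 15; deficit = 16/35

Write each e_j = u_j / sqrt(<u_j, u_j>) where u_j is the displayed integer vector. Then <v, e_j> = <v, u_j> / sqrt(<u_j, u_j>), so |<v, e_j>|^2 = <v, u_j>^2 / <u_j, u_j>.
Coefficients: <v, e_1> = -1/sqrt(10), <v, e_2> = 41/sqrt(190), <v, e_3> = -61/sqrt(665).
Square and sum: Σ |<v, e_j>|^2 = 509/35.
Compute ||v||^2 = v·v = 15.
Deficit = 15 − 509/35 = 16/35 ≥ 0, confirming Bessel's inequality. (The deficit equals ||v − Σ <v,e_j> e_j||^2, the squared distance from v to span{e_j}.)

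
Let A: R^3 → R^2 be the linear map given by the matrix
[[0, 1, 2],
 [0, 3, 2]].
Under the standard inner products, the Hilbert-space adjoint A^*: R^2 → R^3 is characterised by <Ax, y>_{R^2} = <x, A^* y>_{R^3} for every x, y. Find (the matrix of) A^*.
A^* = A^T =
[[0, 0],
 [1, 3],
 [2, 2]]

For real matrices with standard dot products, the defining identity <Ax, y> = <x, A^* y> gives (Ax)^T y = x^T (A^*) y, i.e. x^T A^T y = x^T (A^*) y. Since this holds for all x, y, we must have A^* = A^T. Therefore
A^* =
[[0, 0],
 [1, 3],
 [2, 2]].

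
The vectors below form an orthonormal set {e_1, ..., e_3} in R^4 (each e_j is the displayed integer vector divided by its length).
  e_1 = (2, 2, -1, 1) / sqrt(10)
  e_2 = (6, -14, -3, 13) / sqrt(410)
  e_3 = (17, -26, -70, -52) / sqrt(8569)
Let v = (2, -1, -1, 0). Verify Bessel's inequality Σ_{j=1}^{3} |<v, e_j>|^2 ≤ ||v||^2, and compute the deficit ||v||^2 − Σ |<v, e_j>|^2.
Σ |<v, e_j>|^2 = 1029/209; ||v||^2 = 6; deficit = 225/209

Write each e_j = u_j / sqrt(<u_j, u_j>) where u_j is the displayed integer vector. Then <v, e_j> = <v, u_j> / sqrt(<u_j, u_j>), so |<v, e_j>|^2 = <v, u_j>^2 / <u_j, u_j>.
Coefficients: <v, e_1> = 3/sqrt(10), <v, e_2> = 29/sqrt(410), <v, e_3> = 130/sqrt(8569).
Square and sum: Σ |<v, e_j>|^2 = 1029/209.
Compute ||v||^2 = v·v = 6.
Deficit = 6 − 1029/209 = 225/209 ≥ 0, confirming Bessel's inequality. (The deficit equals ||v − Σ <v,e_j> e_j||^2, the squared distance from v to span{e_j}.)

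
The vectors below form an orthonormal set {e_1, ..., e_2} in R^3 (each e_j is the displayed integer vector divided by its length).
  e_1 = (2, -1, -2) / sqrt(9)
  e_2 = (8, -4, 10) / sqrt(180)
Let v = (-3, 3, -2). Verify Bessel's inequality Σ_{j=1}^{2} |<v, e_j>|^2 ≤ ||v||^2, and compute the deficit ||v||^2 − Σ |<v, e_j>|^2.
Σ |<v, e_j>|^2 = 101/5; ||v||^2 = 22; deficit = 9/5

Write each e_j = u_j / sqrt(<u_j, u_j>) where u_j is the displayed integer vector. Then <v, e_j> = <v, u_j> / sqrt(<u_j, u_j>), so |<v, e_j>|^2 = <v, u_j>^2 / <u_j, u_j>.
Coefficients: <v, e_1> = -5/sqrt(9), <v, e_2> = -56/sqrt(180).
Square and sum: Σ |<v, e_j>|^2 = 101/5.
Compute ||v||^2 = v·v = 22.
Deficit = 22 − 101/5 = 9/5 ≥ 0, confirming Bessel's inequality. (The deficit equals ||v − Σ <v,e_j> e_j||^2, the squared distance from v to span{e_j}.)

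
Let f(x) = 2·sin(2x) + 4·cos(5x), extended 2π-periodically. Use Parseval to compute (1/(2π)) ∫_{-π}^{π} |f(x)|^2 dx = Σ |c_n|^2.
Σ |c_n|^2 = 10

Expand |f|^2 and use orthogonality of {sin(nx), cos(mx)} on [-π, π]:
  ∫_{-π}^{π} sin(nx)^2 dx = π, ∫ cos(mx)^2 dx = π, and cross terms integrate to 0.
So ∫_{-π}^{π} f(x)^2 dx = 2^2 · π + 4^2 · π = (4 + 16)π.
Divide by 2π: (4 + 16)/2 = 10.
By Parseval, this equals Σ |c_n|^2.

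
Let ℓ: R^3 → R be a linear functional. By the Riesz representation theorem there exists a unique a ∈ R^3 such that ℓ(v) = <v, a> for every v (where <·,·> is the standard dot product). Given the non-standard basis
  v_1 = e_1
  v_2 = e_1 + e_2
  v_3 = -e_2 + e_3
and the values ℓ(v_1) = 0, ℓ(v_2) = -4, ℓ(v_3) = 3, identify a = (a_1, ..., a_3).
a = (0, -4, -1)

Write a = (a_1, ..., a_3) in the standard basis. For each basis vector v_i, ℓ(v_i) = <v_i, a> is a linear equation in the a_j's. Collect the n equations into a matrix system V a = ℓ, where row i of V is v_i (expressed in the standard basis). Since V is invertible (lower-triangular with 1s on the diagonal, up to permutation), solve by back-substitution:
  V =
[[1, 0, 0],
 [1, 1, 0],
 [0, -1, 1]]
  V a = (0, -4, 3)
Solving gives a = (0, -4, -1).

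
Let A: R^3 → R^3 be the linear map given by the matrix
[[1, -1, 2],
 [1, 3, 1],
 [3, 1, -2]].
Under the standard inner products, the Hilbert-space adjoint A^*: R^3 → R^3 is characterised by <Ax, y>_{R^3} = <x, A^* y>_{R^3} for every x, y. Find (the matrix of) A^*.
A^* = A^T =
[[1, 1, 3],
 [-1, 3, 1],
 [2, 1, -2]]

For real matrices with standard dot products, the defining identity <Ax, y> = <x, A^* y> gives (Ax)^T y = x^T (A^*) y, i.e. x^T A^T y = x^T (A^*) y. Since this holds for all x, y, we must have A^* = A^T. Therefore
A^* =
[[1, 1, 3],
 [-1, 3, 1],
 [2, 1, -2]].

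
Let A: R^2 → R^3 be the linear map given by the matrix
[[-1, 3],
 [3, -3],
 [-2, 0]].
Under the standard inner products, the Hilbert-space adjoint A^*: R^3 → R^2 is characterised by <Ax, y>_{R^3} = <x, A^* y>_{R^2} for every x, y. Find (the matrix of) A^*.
A^* = A^T =
[[-1, 3, -2],
 [3, -3, 0]]

For real matrices with standard dot products, the defining identity <Ax, y> = <x, A^* y> gives (Ax)^T y = x^T (A^*) y, i.e. x^T A^T y = x^T (A^*) y. Since this holds for all x, y, we must have A^* = A^T. Therefore
A^* =
[[-1, 3, -2],
 [3, -3, 0]].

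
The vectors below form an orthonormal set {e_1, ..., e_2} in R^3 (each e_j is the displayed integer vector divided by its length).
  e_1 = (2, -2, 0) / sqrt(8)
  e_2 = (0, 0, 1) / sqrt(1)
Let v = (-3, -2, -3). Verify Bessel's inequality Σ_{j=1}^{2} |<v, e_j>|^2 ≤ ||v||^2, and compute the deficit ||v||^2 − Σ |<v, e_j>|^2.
Σ |<v, e_j>|^2 = 19/2; ||v||^2 = 22; deficit = 25/2

Write each e_j = u_j / sqrt(<u_j, u_j>) where u_j is the displayed integer vector. Then <v, e_j> = <v, u_j> / sqrt(<u_j, u_j>), so |<v, e_j>|^2 = <v, u_j>^2 / <u_j, u_j>.
Coefficients: <v, e_1> = -2/sqrt(8), <v, e_2> = -3/sqrt(1).
Square and sum: Σ |<v, e_j>|^2 = 19/2.
Compute ||v||^2 = v·v = 22.
Deficit = 22 − 19/2 = 25/2 ≥ 0, confirming Bessel's inequality. (The deficit equals ||v − Σ <v,e_j> e_j||^2, the squared distance from v to span{e_j}.)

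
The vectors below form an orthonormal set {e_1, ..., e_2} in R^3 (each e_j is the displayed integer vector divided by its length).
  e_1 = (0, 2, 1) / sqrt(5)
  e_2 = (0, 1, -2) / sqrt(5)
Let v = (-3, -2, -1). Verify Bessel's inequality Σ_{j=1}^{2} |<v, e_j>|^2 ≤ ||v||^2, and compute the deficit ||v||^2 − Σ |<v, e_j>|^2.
Σ |<v, e_j>|^2 = 5; ||v||^2 = 14; deficit = 9

Write each e_j = u_j / sqrt(<u_j, u_j>) where u_j is the displayed integer vector. Then <v, e_j> = <v, u_j> / sqrt(<u_j, u_j>), so |<v, e_j>|^2 = <v, u_j>^2 / <u_j, u_j>.
Coefficients: <v, e_1> = -5/sqrt(5), <v, e_2> = 0/sqrt(5).
Square and sum: Σ |<v, e_j>|^2 = 5.
Compute ||v||^2 = v·v = 14.
Deficit = 14 − 5 = 9 ≥ 0, confirming Bessel's inequality. (The deficit equals ||v − Σ <v,e_j> e_j||^2, the squared distance from v to span{e_j}.)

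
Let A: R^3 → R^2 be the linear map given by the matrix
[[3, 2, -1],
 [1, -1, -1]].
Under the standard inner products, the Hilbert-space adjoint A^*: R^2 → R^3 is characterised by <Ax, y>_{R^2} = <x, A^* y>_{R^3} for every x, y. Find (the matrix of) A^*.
A^* = A^T =
[[3, 1],
 [2, -1],
 [-1, -1]]

For real matrices with standard dot products, the defining identity <Ax, y> = <x, A^* y> gives (Ax)^T y = x^T (A^*) y, i.e. x^T A^T y = x^T (A^*) y. Since this holds for all x, y, we must have A^* = A^T. Therefore
A^* =
[[3, 1],
 [2, -1],
 [-1, -1]].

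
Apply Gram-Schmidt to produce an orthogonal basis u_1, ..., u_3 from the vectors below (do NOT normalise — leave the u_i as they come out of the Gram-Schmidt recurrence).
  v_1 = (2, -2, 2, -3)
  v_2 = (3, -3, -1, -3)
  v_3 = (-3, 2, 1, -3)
Orthogonal basis:
  u_1 = (2, -2, 2, -3)
  u_2 = (25/21, -25/21, -59/21, -2/7)
  u_3 = (-505/227, 278/227, -261/227, -696/227)

Apply the Gram-Schmidt recurrence
  u_1 = v_1
  u_i = v_i − Σ_{j<i} ((v_i · u_j) / (u_j · u_j)) · u_j.

Step by step this gives:
  u_1 = (2, -2, 2, -3)
  u_2 = (25/21, -25/21, -59/21, -2/7)
  u_3 = (-505/227, 278/227, -261/227, -696/227)

Orthogonality check:
  u_2 · u_1 = 0 (should be 0)
  u_3 · u_1 = 0 (should be 0)
  u_3 · u_2 = 0 (should be 0)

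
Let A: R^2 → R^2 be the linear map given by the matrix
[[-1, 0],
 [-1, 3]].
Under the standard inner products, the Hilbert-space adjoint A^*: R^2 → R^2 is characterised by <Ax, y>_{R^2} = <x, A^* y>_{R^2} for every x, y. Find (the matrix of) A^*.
A^* = A^T =
[[-1, -1],
 [0, 3]]

For real matrices with standard dot products, the defining identity <Ax, y> = <x, A^* y> gives (Ax)^T y = x^T (A^*) y, i.e. x^T A^T y = x^T (A^*) y. Since this holds for all x, y, we must have A^* = A^T. Therefore
A^* =
[[-1, -1],
 [0, 3]].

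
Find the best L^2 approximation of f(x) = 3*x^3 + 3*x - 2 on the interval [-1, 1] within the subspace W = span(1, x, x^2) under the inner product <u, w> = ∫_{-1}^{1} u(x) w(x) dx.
g(x) = 24*x/5 - 2

The best approximation g ∈ W is the orthogonal projection of f onto W. Writing g = a_0 + a_1 x + a_2 x^2, the coefficients solve the normal equations G · a = b where
  G_{ij} = <φ_i, φ_j> and b_i = <f, φ_i>, with φ_0 = 1, φ_1 = x, φ_2 = x^2.
G =
  [2, 0, 2/3]
  [0, 2/3, 0]
  [2/3, 0, 2/5],
b = (-4, 16/5, -4/3).
Solving gives a_0 = -2, a_1 = 24/5, a_2 = 0, so
  g(x) = 24*x/5 - 2.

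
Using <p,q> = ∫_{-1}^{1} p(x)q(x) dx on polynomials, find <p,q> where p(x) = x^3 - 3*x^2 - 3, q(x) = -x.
<p,q> = -2/5

Expand the product: p(x)·q(x) = -x^4 + 3*x^3 + 3*x.
∫_{-1}^{1} of each monomial x^k gives [2/(k+1) if k even, 0 if k odd]. Integrating term-by-term (or equivalently evaluating the antiderivative F(x) = -x^5/5 + 3*x^4/4 + 3*x^2/2 at the endpoints):
  F(1) − F(−1) = 41/20 − (49/20) = -2/5.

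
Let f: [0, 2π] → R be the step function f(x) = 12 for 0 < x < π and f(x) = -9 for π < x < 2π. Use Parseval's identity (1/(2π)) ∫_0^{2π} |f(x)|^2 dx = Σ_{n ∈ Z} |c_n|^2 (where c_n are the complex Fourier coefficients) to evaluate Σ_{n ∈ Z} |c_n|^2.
Σ |c_n|^2 = 225/2

Parseval equates the L^2 energy of f (normalised by 1/(2π)) with the ℓ^2 sum of its Fourier coefficients: (1/(2π)) ∫_0^{2π} |f|^2 = Σ |c_n|^2.
Compute the left side: (1/(2π)) [∫_0^π 12^2 dx + ∫_π^{2π} (-9)^2 dx] = (1/(2π)) · (144π + 81π) = (144 + 81)/2 = 225/2.
So Σ_{n ∈ Z} |c_n|^2 = 225/2.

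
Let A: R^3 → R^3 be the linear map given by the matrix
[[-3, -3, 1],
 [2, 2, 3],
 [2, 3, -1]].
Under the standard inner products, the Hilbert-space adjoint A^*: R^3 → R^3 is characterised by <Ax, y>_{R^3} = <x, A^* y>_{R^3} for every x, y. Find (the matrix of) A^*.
A^* = A^T =
[[-3, 2, 2],
 [-3, 2, 3],
 [1, 3, -1]]

For real matrices with standard dot products, the defining identity <Ax, y> = <x, A^* y> gives (Ax)^T y = x^T (A^*) y, i.e. x^T A^T y = x^T (A^*) y. Since this holds for all x, y, we must have A^* = A^T. Therefore
A^* =
[[-3, 2, 2],
 [-3, 2, 3],
 [1, 3, -1]].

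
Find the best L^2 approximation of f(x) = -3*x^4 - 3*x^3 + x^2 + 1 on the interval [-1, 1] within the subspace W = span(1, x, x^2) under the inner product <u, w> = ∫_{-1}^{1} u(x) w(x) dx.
g(x) = -11*x^2/7 - 9*x/5 + 44/35

The best approximation g ∈ W is the orthogonal projection of f onto W. Writing g = a_0 + a_1 x + a_2 x^2, the coefficients solve the normal equations G · a = b where
  G_{ij} = <φ_i, φ_j> and b_i = <f, φ_i>, with φ_0 = 1, φ_1 = x, φ_2 = x^2.
G =
  [2, 0, 2/3]
  [0, 2/3, 0]
  [2/3, 0, 2/5],
b = (22/15, -6/5, 22/105).
Solving gives a_0 = 44/35, a_1 = -9/5, a_2 = -11/7, so
  g(x) = -11*x^2/7 - 9*x/5 + 44/35.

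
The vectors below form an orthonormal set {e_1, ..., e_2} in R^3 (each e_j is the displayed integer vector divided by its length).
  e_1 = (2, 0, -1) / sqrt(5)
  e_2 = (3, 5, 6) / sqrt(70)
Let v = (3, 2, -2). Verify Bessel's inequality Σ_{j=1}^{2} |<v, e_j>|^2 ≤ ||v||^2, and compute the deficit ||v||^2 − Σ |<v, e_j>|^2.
Σ |<v, e_j>|^2 = 27/2; ||v||^2 = 17; deficit = 7/2

Write each e_j = u_j / sqrt(<u_j, u_j>) where u_j is the displayed integer vector. Then <v, e_j> = <v, u_j> / sqrt(<u_j, u_j>), so |<v, e_j>|^2 = <v, u_j>^2 / <u_j, u_j>.
Coefficients: <v, e_1> = 8/sqrt(5), <v, e_2> = 7/sqrt(70).
Square and sum: Σ |<v, e_j>|^2 = 27/2.
Compute ||v||^2 = v·v = 17.
Deficit = 17 − 27/2 = 7/2 ≥ 0, confirming Bessel's inequality. (The deficit equals ||v − Σ <v,e_j> e_j||^2, the squared distance from v to span{e_j}.)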